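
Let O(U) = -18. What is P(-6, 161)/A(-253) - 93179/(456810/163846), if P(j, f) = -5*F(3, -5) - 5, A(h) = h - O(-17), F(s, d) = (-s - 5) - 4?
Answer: -358777163654/10735035 ≈ -33421.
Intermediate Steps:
F(s, d) = -9 - s (F(s, d) = (-5 - s) - 4 = -9 - s)
A(h) = 18 + h (A(h) = h - 1*(-18) = h + 18 = 18 + h)
P(j, f) = 55 (P(j, f) = -5*(-9 - 1*3) - 5 = -5*(-9 - 3) - 5 = -5*(-12) - 5 = 60 - 5 = 55)
P(-6, 161)/A(-253) - 93179/(456810/163846) = 55/(18 - 253) - 93179/(456810/163846) = 55/(-235) - 93179/(456810*(1/163846)) = 55*(-1/235) - 93179/228405/81923 = -11/47 - 93179*81923/228405 = -11/47 - 7633503217/228405 = -358777163654/10735035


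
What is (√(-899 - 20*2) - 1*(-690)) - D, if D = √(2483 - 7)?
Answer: 690 - 2*√619 + I*√939 ≈ 640.24 + 30.643*I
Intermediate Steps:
D = 2*√619 (D = √2476 = 2*√619 ≈ 49.759)
(√(-899 - 20*2) - 1*(-690)) - D = (√(-899 - 20*2) - 1*(-690)) - 2*√619 = (√(-899 - 40) + 690) - 2*√619 = (√(-939) + 690) - 2*√619 = (I*√939 + 690) - 2*√619 = (690 + I*√939) - 2*√619 = 690 - 2*√619 + I*√939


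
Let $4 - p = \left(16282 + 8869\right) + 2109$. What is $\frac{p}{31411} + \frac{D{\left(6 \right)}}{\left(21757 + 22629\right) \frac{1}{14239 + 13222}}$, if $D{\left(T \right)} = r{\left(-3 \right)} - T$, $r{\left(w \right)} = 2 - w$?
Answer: $- \frac{2072362287}{1394208646} \approx -1.4864$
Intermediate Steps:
$p = -27256$ ($p = 4 - \left(\left(16282 + 8869\right) + 2109\right) = 4 - \left(25151 + 2109\right) = 4 - 27260 = -27256$)
$D{\left(T \right)} = 5 - T$ ($D{\left(T \right)} = \left(2 - -3\right) - T = \left(2 + 3\right) - T = 5 - T$)
$\frac{p}{31411} + \frac{D{\left(6 \right)}}{\left(21757 + 22629\right) \frac{1}{14239 + 13222}} = - \frac{27256}{31411} + \frac{5 - 6}{\left(21757 + 22629\right) \frac{1}{14239 + 13222}} = \left(-27256\right) \frac{1}{31411} + \frac{5 - 6}{44386 \cdot \frac{1}{27461}} = - \frac{27256}{31411} - \frac{1}{44386 \cdot \frac{1}{27461}} = - \frac{27256}{31411} - \frac{1}{\frac{44386}{27461}} = - \frac{27256}{31411} - \frac{27461}{44386} = - \frac{2072362287}{1394208646}$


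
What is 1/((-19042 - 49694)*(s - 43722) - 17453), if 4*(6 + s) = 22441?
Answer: 1/2620044211 ≈ 3.8167e-10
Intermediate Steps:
s = 22417/4 (s = -6 + (¼)*22441 = -6 + 22441/4 = 22417/4 ≈ 5604.3)
1/((-19042 - 49694)*(s - 43722) - 17453) = 1/((-19042 - 49694)*(22417/4 - 43722) - 17453) = 1/(-68736*(-152471/4) - 17453) = 1/(2620061664 - 17453) = 1/2620044211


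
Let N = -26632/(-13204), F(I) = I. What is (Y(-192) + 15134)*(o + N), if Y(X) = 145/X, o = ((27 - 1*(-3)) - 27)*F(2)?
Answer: 2402917141/19806 ≈ 1.2132e+5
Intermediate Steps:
o = 6 (o = ((27 - 1*(-3)) - 27)*2 = ((27 + 3) - 27)*2 = (30 - 27)*2 = 3*2 = 6)
N = 6658/3301 (N = -26632*(-1/13204) = 6658/3301 ≈ 2.0170)
(Y(-192) + 15134)*(o + N) = (145/(-192) + 15134)*(6 + 6658/3301) = (145*(-1/192) + 15134)*(26464/3301) = (-145/192 + 15134)*(26464/3301) = (2905583/192)*(26464/3301) = 2402917141/19806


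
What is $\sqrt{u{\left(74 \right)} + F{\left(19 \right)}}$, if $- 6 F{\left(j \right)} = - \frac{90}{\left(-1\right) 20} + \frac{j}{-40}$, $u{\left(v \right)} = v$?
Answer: $\frac{\sqrt{263985}}{60} \approx 8.5632$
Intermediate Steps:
$F{\left(j \right)} = - \frac{3}{4} + \frac{j}{240}$ ($F{\left(j \right)} = - \frac{- \frac{90}{\left(-1\right) 20} + \frac{j}{-40}}{6} = - \frac{- \frac{90}{-20} + j \left(- \frac{1}{40}\right)}{6} = - \frac{\left(-90\right) \left(- \frac{1}{20}\right) - \frac{j}{40}}{6} = - \frac{\frac{9}{2} - \frac{j}{40}}{6} = - \frac{3}{4} + \frac{j}{240}$)
$\sqrt{u{\left(74 \right)} + F{\left(19 \right)}} = \sqrt{74 + \left(- \frac{3}{4} + \frac{1}{240} \cdot 19\right)} = \sqrt{74 + \left(- \frac{3}{4} + \frac{19}{240}\right)} = \sqrt{74 - \frac{161}{240}} = \sqrt{\frac{17599}{240}} = \frac{\sqrt{263985}}{60}$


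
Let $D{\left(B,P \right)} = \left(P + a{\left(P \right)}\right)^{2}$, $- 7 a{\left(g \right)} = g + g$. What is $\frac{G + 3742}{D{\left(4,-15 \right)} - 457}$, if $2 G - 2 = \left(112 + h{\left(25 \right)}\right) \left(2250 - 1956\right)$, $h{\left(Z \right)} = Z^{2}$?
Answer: $- \frac{2746009}{8384} \approx -327.53$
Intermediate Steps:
$a{\left(g \right)} = - \frac{2 g}{7}$ ($a{\left(g \right)} = - \frac{g + g}{7} = - \frac{2 g}{7}$)
$D{\left(B,P \right)} = \frac{25 P^{2}}{49}$ ($D{\left(B,P \right)} = \left(P - \frac{2 P}{7}\right)^{2} = \left(\frac{5 P}{7}\right)^{2} = \frac{25 P^{2}}{49}$)
$G = 108340$ ($G = 1 + \frac{\left(112 + 25^{2}\right) \left(2250 - 1956\right)}{2} = 1 + \frac{\left(112 + 625\right) 294}{2} = 1 + \frac{737 \cdot 294}{2} = 1 + \frac{1}{2} \cdot 216678 = 1 + 108339 = 108340$)
$\frac{G + 3742}{D{\left(4,-15 \right)} - 457} = \frac{108340 + 3742}{\frac{25 \left(-15\right)^{2}}{49} - 457} = \frac{112082}{\frac{25}{49} \cdot 225 - 457} = \frac{112082}{\frac{5625}{49} - 457} = \frac{112082}{- \frac{16768}{49}} = 112082 \left(- \frac{49}{16768}\right) = - \frac{2746009}{8384}$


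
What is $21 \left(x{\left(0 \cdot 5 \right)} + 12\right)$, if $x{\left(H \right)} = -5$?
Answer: $147$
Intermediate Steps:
$21 \left(x{\left(0 \cdot 5 \right)} + 12\right) = 21 \left(-5 + 12\right) = 21 \cdot 7 = 147$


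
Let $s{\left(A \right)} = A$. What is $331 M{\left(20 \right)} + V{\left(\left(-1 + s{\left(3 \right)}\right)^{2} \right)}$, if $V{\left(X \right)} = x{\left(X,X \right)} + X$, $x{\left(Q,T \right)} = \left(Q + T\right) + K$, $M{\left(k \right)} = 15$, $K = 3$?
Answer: $4980$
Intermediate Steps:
$x{\left(Q,T \right)} = 3 + Q + T$ ($x{\left(Q,T \right)} = \left(Q + T\right) + 3 = 3 + Q + T$)
$V{\left(X \right)} = 3 + 3 X$ ($V{\left(X \right)} = \left(3 + X + X\right) + X = \left(3 + 2 X\right) + X = 3 + 3 X$)
$331 M{\left(20 \right)} + V{\left(\left(-1 + s{\left(3 \right)}\right)^{2} \right)} = 331 \cdot 15 + \left(3 + 3 \left(-1 + 3\right)^{2}\right) = 4965 + \left(3 + 3 \cdot 2^{2}\right) = 4965 + \left(3 + 3 \cdot 4\right) = 4965 + \left(3 + 12\right) = 4965 + 15 = 4980$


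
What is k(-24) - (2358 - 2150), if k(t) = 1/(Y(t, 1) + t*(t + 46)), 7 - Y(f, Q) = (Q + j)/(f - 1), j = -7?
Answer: -2710473/13031 ≈ -208.00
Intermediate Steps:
Y(f, Q) = 7 - (-7 + Q)/(-1 + f) (Y(f, Q) = 7 - (Q - 7)/(f - 1) = 7 - (-7 + Q)/(-1 + f))
k(t) = 1/(t*(46 + t) + (-1 + 7*t)/(-1 + t)) (k(t) = 1/((-1*1 + 7*t)/(-1 + t) + t*(t + 46)) = 1/((-1 + 7*t)/(-1 + t) + t*(46 + t)) = 1/(t*(46 + t) + (-1 + 7*t)/(-1 + t)))
k(-24) - (2358 - 2150) = (-1 - 24)/(-1 + 7*(-24) - 24*(-1 - 24)*(46 - 24)) - (2358 - 2150) = -25/(-1 - 168 - 24*(-25)*22) - 1*208 = -25/(-1 - 168 + 13200) - 208 = -25/13031 - 208 = -2710473/13031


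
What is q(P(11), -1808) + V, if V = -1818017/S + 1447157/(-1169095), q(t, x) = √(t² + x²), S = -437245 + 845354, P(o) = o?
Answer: -2716032380728/477118191355 + √3268985 ≈ 1802.3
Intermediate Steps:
S = 408109
V = -2716032380728/477118191355 (V = -1818017/408109 + 1447157/(-1169095) = -1818017*1/408109 + 1447157*(-1/1169095) = -1818017/408109 - 1447157/1169095 = -2716032380728/477118191355 ≈ -5.6926)
q(P(11), -1808) + V = √(11² + (-1808)²) - 2716032380728/477118191355 = √(121 + 3268864) - 2716032380728/477118191355 = √3268985 - 2716032380728/477118191355 = -2716032380728/477118191355 + √3268985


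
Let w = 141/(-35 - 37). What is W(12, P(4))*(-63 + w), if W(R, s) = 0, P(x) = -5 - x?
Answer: 0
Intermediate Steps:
w = -47/24 (w = 141/(-72) = 141*(-1/72) = -47/24 ≈ -1.9583)
W(12, P(4))*(-63 + w) = 0*(-63 - 47/24) = 0*(-1559/24) = 0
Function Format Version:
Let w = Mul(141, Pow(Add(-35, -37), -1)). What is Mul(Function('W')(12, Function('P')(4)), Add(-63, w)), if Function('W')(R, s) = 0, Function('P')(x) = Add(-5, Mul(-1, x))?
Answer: 0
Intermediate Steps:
w = Rational(-47, 24) (w = Mul(141, Pow(-72, -1)) = Mul(141, Rational(-1, 72)) = Rational(-47, 24) ≈ -1.9583)
Mul(Function('W')(12, Function('P')(4)), Add(-63, w)) = Mul(0, Add(-63, Rational(-47, 24))) = Mul(0, Rational(-1559, 24)) = 0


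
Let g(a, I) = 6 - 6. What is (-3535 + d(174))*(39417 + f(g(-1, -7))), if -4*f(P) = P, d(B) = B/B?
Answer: -139299678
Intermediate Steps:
g(a, I) = 0
d(B) = 1
f(P) = -P/4
(-3535 + d(174))*(39417 + f(g(-1, -7))) = (-3535 + 1)*(39417 - 1/4*0) = -3534*(39417 + 0) = -3534*39417 = -139299678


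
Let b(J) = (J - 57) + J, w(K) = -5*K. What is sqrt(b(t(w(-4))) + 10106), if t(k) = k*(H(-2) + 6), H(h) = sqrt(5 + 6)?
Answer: sqrt(10289 + 40*sqrt(11)) ≈ 102.09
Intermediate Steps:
H(h) = sqrt(11)
t(k) = k*(6 + sqrt(11)) (t(k) = k*(sqrt(11) + 6) = k*(6 + sqrt(11)))
b(J) = -57 + 2*J (b(J) = (-57 + J) + J = -57 + 2*J)
sqrt(b(t(w(-4))) + 10106) = sqrt((-57 + 2*((-5*(-4))*(6 + sqrt(11)))) + 10106) = sqrt((-57 + 2*(20*(6 + sqrt(11)))) + 10106) = sqrt((-57 + 2*(120 + 20*sqrt(11))) + 10106) = sqrt((-57 + (240 + 40*sqrt(11))) + 10106) = sqrt((183 + 40*sqrt(11)) + 10106) = sqrt(10289 + 40*sqrt(11))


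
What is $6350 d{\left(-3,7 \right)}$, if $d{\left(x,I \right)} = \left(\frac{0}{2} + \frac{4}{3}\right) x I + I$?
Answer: $-133350$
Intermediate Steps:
$d{\left(x,I \right)} = I + \frac{4 I x}{3}$ ($d{\left(x,I \right)} = \left(0 \cdot \frac{1}{2} + 4 \cdot \frac{1}{3}\right) x I + I = \left(0 + \frac{4}{3}\right) x I + I = \frac{4 x}{3} I + I = \frac{4 I x}{3} + I = I + \frac{4 I x}{3}$)
$6350 d{\left(-3,7 \right)} = 6350 \cdot \frac{1}{3} \cdot 7 \left(3 + 4 \left(-3\right)\right) = 6350 \cdot \frac{1}{3} \cdot 7 \left(3 - 12\right) = 6350 \cdot \frac{1}{3} \cdot 7 \left(-9\right) = 6350 \left(-21\right) = -133350$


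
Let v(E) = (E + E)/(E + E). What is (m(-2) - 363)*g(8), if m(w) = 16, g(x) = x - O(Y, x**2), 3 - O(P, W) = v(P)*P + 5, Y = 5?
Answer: -5205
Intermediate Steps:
v(E) = 1 (v(E) = (2*E)/((2*E)) = (2*E)*(1/(2*E)) = 1)
O(P, W) = -2 - P (O(P, W) = 3 - (1*P + 5) = 3 - (P + 5) = 3 - (5 + P) = 3 + (-5 - P) = -2 - P)
g(x) = 7 + x (g(x) = x - (-2 - 1*5) = x - (-2 - 5) = x - 1*(-7) = x + 7 = 7 + x)
(m(-2) - 363)*g(8) = (16 - 363)*(7 + 8) = -347*15 = -5205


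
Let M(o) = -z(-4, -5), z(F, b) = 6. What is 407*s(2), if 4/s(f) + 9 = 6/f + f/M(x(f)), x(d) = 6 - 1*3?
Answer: -4884/19 ≈ -257.05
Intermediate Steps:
x(d) = 3 (x(d) = 6 - 3 = 3)
M(o) = -6 (M(o) = -1*6 = -6)
s(f) = 4/(-9 + 6/f - f/6) (s(f) = 4/(-9 + (6/f + f/(-6))) = 4/(-9 + (6/f + f*(-⅙))) = 4/(-9 + (6/f - f/6)) = 4/(-9 + 6/f - f/6))
407*s(2) = 407*(-24*2/(-36 + 2² + 54*2)) = 407*(-24*2/(-36 + 4 + 108)) = 407*(-24*2/76) = 407*(-24*2*1/76) = 407*(-12/19) = -4884/19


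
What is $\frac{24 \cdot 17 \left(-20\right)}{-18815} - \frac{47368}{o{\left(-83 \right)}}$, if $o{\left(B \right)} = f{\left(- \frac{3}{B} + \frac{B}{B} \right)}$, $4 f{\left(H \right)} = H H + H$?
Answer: $- \frac{2455858552208}{27345721} \approx -89808.0$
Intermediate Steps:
$f{\left(H \right)} = \frac{H}{4} + \frac{H^{2}}{4}$ ($f{\left(H \right)} = \frac{H H + H}{4} = \frac{H^{2} + H}{4} = \frac{H + H^{2}}{4} = \frac{H}{4} + \frac{H^{2}}{4}$)
$o{\left(B \right)} = \frac{\left(1 - \frac{3}{B}\right) \left(2 - \frac{3}{B}\right)}{4}$ ($o{\left(B \right)} = \frac{\left(- \frac{3}{B} + \frac{B}{B}\right) \left(1 - \left(\frac{3}{B} - \frac{B}{B}\right)\right)}{4} = \frac{\left(- \frac{3}{B} + 1\right) \left(1 + \left(- \frac{3}{B} + 1\right)\right)}{4} = \frac{\left(1 - \frac{3}{B}\right) \left(1 + \left(1 - \frac{3}{B}\right)\right)}{4} = \frac{\left(1 - \frac{3}{B}\right) \left(2 - \frac{3}{B}\right)}{4}$)
$\frac{24 \cdot 17 \left(-20\right)}{-18815} - \frac{47368}{o{\left(-83 \right)}} = \frac{24 \cdot 17 \left(-20\right)}{-18815} - \frac{47368}{\frac{1}{4} \cdot \frac{1}{6889} \left(-3 - 83\right) \left(-3 + 2 \left(-83\right)\right)} = 408 \left(-20\right) \left(- \frac{1}{18815}\right) - \frac{47368}{\frac{1}{4} \cdot \frac{1}{6889} \left(-86\right) \left(-3 - 166\right)} = \left(-8160\right) \left(- \frac{1}{18815}\right) - \frac{47368}{\frac{1}{4} \cdot \frac{1}{6889} \left(-86\right) \left(-169\right)} = \frac{1632}{3763} - \frac{47368}{\frac{7267}{13778}} = \frac{1632}{3763} - \frac{652636304}{7267} = - \frac{2455858552208}{27345721}$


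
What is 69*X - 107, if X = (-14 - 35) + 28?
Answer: -1556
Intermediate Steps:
X = -21 (X = -49 + 28 = -21)
69*X - 107 = 69*(-21) - 107 = -1449 - 107 = -1556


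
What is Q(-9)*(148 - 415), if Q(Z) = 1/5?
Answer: -267/5 ≈ -53.400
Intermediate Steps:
Q(Z) = 1/5
Q(-9)*(148 - 415) = (148 - 415)/5 = (1/5)*(-267) = -267/5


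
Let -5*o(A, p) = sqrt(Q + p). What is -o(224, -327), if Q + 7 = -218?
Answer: 2*I*sqrt(138)/5 ≈ 4.6989*I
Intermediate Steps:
Q = -225 (Q = -7 - 218 = -225)
o(A, p) = -sqrt(-225 + p)/5
-o(224, -327) = -(-1)*sqrt(-225 - 327)/5 = -(-1)*sqrt(-552)/5 = -(-1)*2*I*sqrt(138)/5 = -(-2)*I*sqrt(138)/5 = 2*I*sqrt(138)/5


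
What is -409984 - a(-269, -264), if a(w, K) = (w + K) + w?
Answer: -409182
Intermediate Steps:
a(w, K) = K + 2*w (a(w, K) = (K + w) + w = K + 2*w)
-409984 - a(-269, -264) = -409984 - (-264 + 2*(-269)) = -409984 - (-264 - 538) = -409984 - 1*(-802) = -409984 + 802 = -409182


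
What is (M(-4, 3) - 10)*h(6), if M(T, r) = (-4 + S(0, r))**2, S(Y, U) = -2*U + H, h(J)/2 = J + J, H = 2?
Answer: 1296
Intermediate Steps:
h(J) = 4*J (h(J) = 2*(J + J) = 2*(2*J) = 4*J)
S(Y, U) = 2 - 2*U (S(Y, U) = -2*U + 2 = 2 - 2*U)
M(T, r) = (-2 - 2*r)**2 (M(T, r) = (-4 + (2 - 2*r))**2 = (-2 - 2*r)**2)
(M(-4, 3) - 10)*h(6) = (4*(1 + 3)**2 - 10)*(4*6) = (4*4**2 - 10)*24 = (4*16 - 10)*24 = (64 - 10)*24 = 54*24 = 1296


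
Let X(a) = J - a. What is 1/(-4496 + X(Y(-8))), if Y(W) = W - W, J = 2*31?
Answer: -1/4434 ≈ -0.00022553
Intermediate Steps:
J = 62
Y(W) = 0
X(a) = 62 - a
1/(-4496 + X(Y(-8))) = 1/(-4496 + (62 - 1*0)) = 1/(-4496 + (62 + 0)) = 1/(-4496 + 62) = 1/(-4434) = -1/4434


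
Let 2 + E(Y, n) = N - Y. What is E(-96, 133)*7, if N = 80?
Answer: 1218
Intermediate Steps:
E(Y, n) = 78 - Y (E(Y, n) = -2 + (80 - Y) = 78 - Y)
E(-96, 133)*7 = (78 - 1*(-96))*7 = (78 + 96)*7 = 174*7 = 1218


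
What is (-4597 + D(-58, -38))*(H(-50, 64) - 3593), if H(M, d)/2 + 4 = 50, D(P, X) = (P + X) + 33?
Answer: 16314660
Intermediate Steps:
D(P, X) = 33 + P + X
H(M, d) = 92 (H(M, d) = -8 + 2*50 = -8 + 100 = 92)
(-4597 + D(-58, -38))*(H(-50, 64) - 3593) = (-4597 + (33 - 58 - 38))*(92 - 3593) = (-4597 - 63)*(-3501) = -4660*(-3501) = 16314660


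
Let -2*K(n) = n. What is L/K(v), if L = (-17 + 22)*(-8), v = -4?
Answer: -20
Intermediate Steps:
K(n) = -n/2
L = -40 (L = 5*(-8) = -40)
L/K(v) = -40/((-½*(-4))) = -40/2 = -40*½ = -20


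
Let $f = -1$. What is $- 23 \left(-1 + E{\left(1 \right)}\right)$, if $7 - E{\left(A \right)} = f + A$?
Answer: $-138$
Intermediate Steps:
$E{\left(A \right)} = 8 - A$ ($E{\left(A \right)} = 7 - \left(-1 + A\right) = 8 - A$)
$- 23 \left(-1 + E{\left(1 \right)}\right) = - 23 \left(-1 + \left(8 - 1\right)\right) = - 23 \left(-1 + 7\right) = \left(-23\right) 6 = -138$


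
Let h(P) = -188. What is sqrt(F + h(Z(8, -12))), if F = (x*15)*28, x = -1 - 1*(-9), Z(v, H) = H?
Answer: 2*sqrt(793) ≈ 56.320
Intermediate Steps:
x = 8 (x = -1 + 9 = 8)
F = 3360 (F = (8*15)*28 = 120*28 = 3360)
sqrt(F + h(Z(8, -12))) = sqrt(3360 - 188) = sqrt(3172) = 2*sqrt(793)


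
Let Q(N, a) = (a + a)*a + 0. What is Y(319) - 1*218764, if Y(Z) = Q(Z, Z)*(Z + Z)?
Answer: 129628272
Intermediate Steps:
Q(N, a) = 2*a**2 (Q(N, a) = (2*a)*a + 0 = 2*a**2 + 0 = 2*a**2)
Y(Z) = 4*Z**3 (Y(Z) = (2*Z**2)*(Z + Z) = (2*Z**2)*(2*Z) = 4*Z**3)
Y(319) - 1*218764 = 4*319**3 - 1*218764 = 4*32461759 - 218764 = 129847036 - 218764 = 129628272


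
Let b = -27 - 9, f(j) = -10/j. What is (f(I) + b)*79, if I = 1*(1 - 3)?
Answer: -2449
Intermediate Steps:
I = -2 (I = 1*(-2) = -2)
b = -36
(f(I) + b)*79 = (-10/(-2) - 36)*79 = (-10*(-1/2) - 36)*79 = (5 - 36)*79 = -31*79 = -2449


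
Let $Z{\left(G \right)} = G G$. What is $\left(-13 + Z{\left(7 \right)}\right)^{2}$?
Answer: $1296$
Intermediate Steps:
$Z{\left(G \right)} = G^{2}$
$\left(-13 + Z{\left(7 \right)}\right)^{2} = \left(-13 + 7^{2}\right)^{2} = \left(-13 + 49\right)^{2} = 36^{2} = 1296$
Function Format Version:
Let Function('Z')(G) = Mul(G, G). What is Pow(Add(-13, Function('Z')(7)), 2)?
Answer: 1296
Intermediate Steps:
Function('Z')(G) = Pow(G, 2)
Pow(Add(-13, Function('Z')(7)), 2) = Pow(Add(-13, Pow(7, 2)), 2) = Pow(Add(-13, 49), 2) = Pow(36, 2) = 1296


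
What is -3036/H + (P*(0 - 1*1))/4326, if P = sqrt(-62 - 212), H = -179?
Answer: 3036/179 - I*sqrt(274)/4326 ≈ 16.961 - 0.0038264*I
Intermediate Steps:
P = I*sqrt(274) (P = sqrt(-274) = I*sqrt(274) ≈ 16.553*I)
-3036/H + (P*(0 - 1*1))/4326 = -3036/(-179) + ((I*sqrt(274))*(0 - 1*1))/4326 = -3036*(-1/179) + ((I*sqrt(274))*(0 - 1))*(1/4326) = 3036/179 + ((I*sqrt(274))*(-1))*(1/4326) = 3036/179 - I*sqrt(274)*(1/4326) = 3036/179 - I*sqrt(274)/4326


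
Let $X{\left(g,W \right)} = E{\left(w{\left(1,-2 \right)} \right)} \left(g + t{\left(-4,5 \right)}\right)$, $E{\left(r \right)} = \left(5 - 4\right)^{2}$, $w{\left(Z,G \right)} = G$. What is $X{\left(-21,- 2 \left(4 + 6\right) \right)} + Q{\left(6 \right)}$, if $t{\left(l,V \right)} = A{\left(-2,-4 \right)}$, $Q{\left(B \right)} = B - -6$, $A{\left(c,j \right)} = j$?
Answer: $-13$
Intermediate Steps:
$E{\left(r \right)} = 1$ ($E{\left(r \right)} = 1^{2} = 1$)
$Q{\left(B \right)} = 6 + B$ ($Q{\left(B \right)} = B + 6 = 6 + B$)
$t{\left(l,V \right)} = -4$
$X{\left(g,W \right)} = -4 + g$ ($X{\left(g,W \right)} = 1 \left(g - 4\right) = 1 \left(-4 + g\right) = -4 + g$)
$X{\left(-21,- 2 \left(4 + 6\right) \right)} + Q{\left(6 \right)} = \left(-4 - 21\right) + \left(6 + 6\right) = -25 + 12 = -13$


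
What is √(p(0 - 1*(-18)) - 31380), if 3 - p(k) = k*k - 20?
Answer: I*√31681 ≈ 177.99*I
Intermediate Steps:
p(k) = 23 - k² (p(k) = 3 - (k*k - 20) = 3 - (k² - 20) = 3 - (-20 + k²) = 3 + (20 - k²) = 23 - k²)
√(p(0 - 1*(-18)) - 31380) = √((23 - (0 - 1*(-18))²) - 31380) = √((23 - (0 + 18)²) - 31380) = √((23 - 1*18²) - 31380) = √((23 - 1*324) - 31380) = √((23 - 324) - 31380) = √(-301 - 31380) = √(-31681) = I*√31681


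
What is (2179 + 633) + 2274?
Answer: 5086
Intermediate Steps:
(2179 + 633) + 2274 = 2812 + 2274 = 5086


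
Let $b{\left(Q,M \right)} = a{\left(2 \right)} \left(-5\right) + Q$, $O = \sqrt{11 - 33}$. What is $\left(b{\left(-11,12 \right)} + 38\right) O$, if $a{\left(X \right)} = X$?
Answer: $17 i \sqrt{22} \approx 79.737 i$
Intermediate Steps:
$O = i \sqrt{22}$ ($O = \sqrt{-22} = i \sqrt{22} \approx 4.6904 i$)
$b{\left(Q,M \right)} = -10 + Q$ ($b{\left(Q,M \right)} = 2 \left(-5\right) + Q = -10 + Q$)
$\left(b{\left(-11,12 \right)} + 38\right) O = \left(\left(-10 - 11\right) + 38\right) i \sqrt{22} = \left(-21 + 38\right) i \sqrt{22} = 17 i \sqrt{22}$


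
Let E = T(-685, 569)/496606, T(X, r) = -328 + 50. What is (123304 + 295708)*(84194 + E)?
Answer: 796336977717156/22573 ≈ 3.5278e+10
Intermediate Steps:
T(X, r) = -278
E = -139/248303 (E = -278/496606 = -278*1/496606 = -139/248303 ≈ -0.00055980)
(123304 + 295708)*(84194 + E) = (123304 + 295708)*(84194 - 139/248303) = 419012*(20905622643/248303) = 796336977717156/22573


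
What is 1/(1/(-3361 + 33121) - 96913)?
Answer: -29760/2884130879 ≈ -1.0319e-5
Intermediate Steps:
1/(1/(-3361 + 33121) - 96913) = 1/(1/29760 - 96913) = 1/(-2884130879/29760) = -29760/2884130879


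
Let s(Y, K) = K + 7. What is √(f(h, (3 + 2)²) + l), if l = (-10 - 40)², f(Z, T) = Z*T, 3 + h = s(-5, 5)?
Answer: 5*√109 ≈ 52.202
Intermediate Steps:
s(Y, K) = 7 + K
h = 9 (h = -3 + (7 + 5) = -3 + 12 = 9)
f(Z, T) = T*Z
l = 2500 (l = (-50)² = 2500)
√(f(h, (3 + 2)²) + l) = √((3 + 2)²*9 + 2500) = √(5²*9 + 2500) = √(25*9 + 2500) = √(225 + 2500) = √2725 = 5*√109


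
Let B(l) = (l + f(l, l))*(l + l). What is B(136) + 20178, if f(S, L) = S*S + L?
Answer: 5125074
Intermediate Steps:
f(S, L) = L + S² (f(S, L) = S² + L = L + S²)
B(l) = 2*l*(l² + 2*l) (B(l) = (l + (l + l²))*(l + l) = (l² + 2*l)*(2*l) = 2*l*(l² + 2*l))
B(136) + 20178 = 2*136²*(2 + 136) + 20178 = 2*18496*138 + 20178 = 5104896 + 20178 = 5125074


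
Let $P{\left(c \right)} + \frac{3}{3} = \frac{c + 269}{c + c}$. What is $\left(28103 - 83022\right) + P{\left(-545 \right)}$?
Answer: $- \frac{29931262}{545} \approx -54920.0$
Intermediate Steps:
$P{\left(c \right)} = -1 + \frac{269 + c}{2 c}$ ($P{\left(c \right)} = -1 + \frac{c + 269}{c + c} = -1 + \frac{269 + c}{2 c}$)
$\left(28103 - 83022\right) + P{\left(-545 \right)} = \left(28103 - 83022\right) + \frac{269 - -545}{2 \left(-545\right)} = -54919 + \frac{1}{2} \left(- \frac{1}{545}\right) \left(269 + 545\right) = -54919 + \frac{1}{2} \left(- \frac{1}{545}\right) 814 = -54919 - \frac{407}{545} = - \frac{29931262}{545}$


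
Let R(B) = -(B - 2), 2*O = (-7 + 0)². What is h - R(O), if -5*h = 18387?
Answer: -36549/10 ≈ -3654.9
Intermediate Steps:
h = -18387/5 (h = -⅕*18387 = -18387/5 ≈ -3677.4)
O = 49/2 (O = (-7 + 0)²/2 = (½)*(-7)² = (½)*49 = 49/2 ≈ 24.500)
R(B) = 2 - B (R(B) = -(-2 + B) = 2 - B)
h - R(O) = -18387/5 - (2 - 1*49/2) = -18387/5 - (2 - 49/2) = -18387/5 - 1*(-45/2) = -18387/5 + 45/2 = -36549/10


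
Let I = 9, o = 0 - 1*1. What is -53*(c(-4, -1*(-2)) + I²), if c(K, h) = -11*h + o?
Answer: -3074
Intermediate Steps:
o = -1 (o = 0 - 1 = -1)
c(K, h) = -1 - 11*h (c(K, h) = -11*h - 1 = -1 - 11*h)
-53*(c(-4, -1*(-2)) + I²) = -53*((-1 - (-11)*(-2)) + 9²) = -53*((-1 - 11*2) + 81) = -53*((-1 - 22) + 81) = -53*(-23 + 81) = -53*58 = -3074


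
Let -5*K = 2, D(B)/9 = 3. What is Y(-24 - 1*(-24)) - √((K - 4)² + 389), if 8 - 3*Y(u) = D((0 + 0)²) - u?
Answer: -19/3 - √10209/5 ≈ -26.541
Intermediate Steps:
D(B) = 27 (D(B) = 9*3 = 27)
K = -⅖ (K = -⅕*2 = -⅖ ≈ -0.40000)
Y(u) = -19/3 + u/3 (Y(u) = 8/3 - (27 - u)/3 = 8/3 + (-9 + u/3) = -19/3 + u/3)
Y(-24 - 1*(-24)) - √((K - 4)² + 389) = (-19/3 + (-24 - 1*(-24))/3) - √((-⅖ - 4)² + 389) = (-19/3 + (-24 + 24)/3) - √((-22/5)² + 389) = (-19/3 + (⅓)*0) - √(484/25 + 389) = (-19/3 + 0) - √(10209/25) = -19/3 - √10209/5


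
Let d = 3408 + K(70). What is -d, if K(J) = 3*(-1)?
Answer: -3405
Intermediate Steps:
K(J) = -3
d = 3405 (d = 3408 - 3 = 3405)
-d = -1*3405 = -3405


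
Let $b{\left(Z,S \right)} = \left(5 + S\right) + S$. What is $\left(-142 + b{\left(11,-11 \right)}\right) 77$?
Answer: $-12243$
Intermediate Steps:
$b{\left(Z,S \right)} = 5 + 2 S$
$\left(-142 + b{\left(11,-11 \right)}\right) 77 = \left(-142 + \left(5 + 2 \left(-11\right)\right)\right) 77 = \left(-142 + \left(5 - 22\right)\right) 77 = \left(-142 - 17\right) 77 = \left(-159\right) 77 = -12243$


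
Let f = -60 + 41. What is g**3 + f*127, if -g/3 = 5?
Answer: -5788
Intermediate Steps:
g = -15 (g = -3*5 = -15)
f = -19
g**3 + f*127 = (-15)**3 - 19*127 = -3375 - 2413 = -5788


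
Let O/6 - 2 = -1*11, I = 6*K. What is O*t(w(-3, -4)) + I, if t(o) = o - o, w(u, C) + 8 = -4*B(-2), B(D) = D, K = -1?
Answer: -6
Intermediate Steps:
w(u, C) = 0 (w(u, C) = -8 - 4*(-2) = -8 + 8 = 0)
I = -6 (I = 6*(-1) = -6)
O = -54 (O = 12 + 6*(-1*11) = 12 + 6*(-11) = 12 - 66 = -54)
t(o) = 0
O*t(w(-3, -4)) + I = -54*0 - 6 = 0 - 6 = -6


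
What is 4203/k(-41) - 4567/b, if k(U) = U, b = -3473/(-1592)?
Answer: -312694243/142393 ≈ -2196.0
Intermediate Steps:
b = 3473/1592 (b = -3473*(-1/1592) = 3473/1592 ≈ 2.1815)
4203/k(-41) - 4567/b = 4203/(-41) - 4567/3473/1592 = 4203*(-1/41) - 4567*1592/3473 = -4203/41 - 7270664/3473 = -312694243/142393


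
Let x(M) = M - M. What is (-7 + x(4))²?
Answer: 49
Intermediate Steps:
x(M) = 0
(-7 + x(4))² = (-7 + 0)² = (-7)² = 49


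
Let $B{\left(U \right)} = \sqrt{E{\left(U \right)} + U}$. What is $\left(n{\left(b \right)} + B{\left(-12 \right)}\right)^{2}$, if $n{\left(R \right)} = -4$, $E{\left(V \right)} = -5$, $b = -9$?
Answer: $\left(4 - i \sqrt{17}\right)^{2} \approx -1.0 - 32.985 i$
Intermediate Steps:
$B{\left(U \right)} = \sqrt{-5 + U}$
$\left(n{\left(b \right)} + B{\left(-12 \right)}\right)^{2} = \left(-4 + \sqrt{-5 - 12}\right)^{2} = \left(-4 + \sqrt{-17}\right)^{2} = \left(-4 + i \sqrt{17}\right)^{2}$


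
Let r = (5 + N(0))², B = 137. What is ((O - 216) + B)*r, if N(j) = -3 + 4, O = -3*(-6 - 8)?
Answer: -1332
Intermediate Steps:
O = 42 (O = -3*(-14) = 42)
N(j) = 1
r = 36 (r = (5 + 1)² = 6² = 36)
((O - 216) + B)*r = ((42 - 216) + 137)*36 = (-174 + 137)*36 = -37*36 = -1332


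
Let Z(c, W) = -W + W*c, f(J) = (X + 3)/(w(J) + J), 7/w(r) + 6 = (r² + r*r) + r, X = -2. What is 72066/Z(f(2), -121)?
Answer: 1080990/1331 ≈ 812.16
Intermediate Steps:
w(r) = 7/(-6 + r + 2*r²) (w(r) = 7/(-6 + ((r² + r*r) + r)) = 7/(-6 + ((r² + r²) + r)) = 7/(-6 + (2*r² + r)) = 7/(-6 + (r + 2*r²)) = 7/(-6 + r + 2*r²))
f(J) = 1/(J + 7/(-6 + J + 2*J²)) (f(J) = (-2 + 3)/(7/(-6 + J + 2*J²) + J) = 1/(J + 7/(-6 + J + 2*J²)))
72066/Z(f(2), -121) = 72066/((-121*(-1 + (-6 + 2 + 2*2²)/(7 + 2*(-6 + 2 + 2*2²))))) = 72066/((-121*(-1 + (-6 + 2 + 2*4)/(7 + 2*(-6 + 2 + 2*4))))) = 72066/((-121*(-1 + (-6 + 2 + 8)/(7 + 2*(-6 + 2 + 8))))) = 72066/((-121*(-1 + 4/(7 + 2*4)))) = 72066/((-121*(-1 + 4/(7 + 8)))) = 72066/((-121*(-1 + 4/15))) = 72066/((-121*(-11/15))) = 72066/(1331/15) = 72066*(15/1331) = 1080990/1331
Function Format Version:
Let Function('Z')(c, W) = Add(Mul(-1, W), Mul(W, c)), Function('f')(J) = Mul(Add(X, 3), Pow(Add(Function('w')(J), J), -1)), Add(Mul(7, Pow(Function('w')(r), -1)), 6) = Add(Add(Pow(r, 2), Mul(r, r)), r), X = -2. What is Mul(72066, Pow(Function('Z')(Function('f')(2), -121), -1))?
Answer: Rational(1080990, 1331) ≈ 812.16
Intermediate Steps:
Function('w')(r) = Mul(7, Pow(Add(-6, r, Mul(2, Pow(r, 2))), -1)) (Function('w')(r) = Mul(7, Pow(Add(-6, Add(Add(Pow(r, 2), Mul(r, r)), r)), -1)) = Mul(7, Pow(Add(-6, Add(Add(Pow(r, 2), Pow(r, 2)), r)), -1)) = Mul(7, Pow(Add(-6, Add(Mul(2, Pow(r, 2)), r)), -1)) = Mul(7, Pow(Add(-6, Add(r, Mul(2, Pow(r, 2)))), -1)) = Mul(7, Pow(Add(-6, r, Mul(2, Pow(r, 2))), -1)))
Function('f')(J) = Pow(Add(J, Mul(7, Pow(Add(-6, J, Mul(2, Pow(J, 2))), -1))), -1) (Function('f')(J) = Mul(Add(-2, 3), Pow(Add(Mul(7, Pow(Add(-6, J, Mul(2, Pow(J, 2))), -1)), J), -1)) = Mul(1, Pow(Add(J, Mul(7, Pow(Add(-6, J, Mul(2, Pow(J, 2))), -1))), -1)) = Pow(Add(J, Mul(7, Pow(Add(-6, J, Mul(2, Pow(J, 2))), -1))), -1))
Mul(72066, Pow(Function('Z')(Function('f')(2), -121), -1)) = Mul(72066, Pow(Mul(-121, Add(-1, Mul(Pow(Add(7, Mul(2, Add(-6, 2, Mul(2, Pow(2, 2))))), -1), Add(-6, 2, Mul(2, Pow(2, 2)))))), -1)) = Mul(72066, Pow(Mul(-121, Add(-1, Mul(Pow(Add(7, Mul(2, Add(-6, 2, Mul(2, 4)))), -1), Add(-6, 2, Mul(2, 4))))), -1)) = Mul(72066, Pow(Mul(-121, Add(-1, Mul(Pow(Add(7, Mul(2, Add(-6, 2, 8))), -1), Add(-6, 2, 8)))), -1)) = Mul(72066, Pow(Mul(-121, Add(-1, Mul(Pow(Add(7, Mul(2, 4)), -1), 4))), -1)) = Mul(72066, Pow(Mul(-121, Add(-1, Mul(Pow(Add(7, 8), -1), 4))), -1)) = Mul(72066, Pow(Mul(-121, Add(-1, Mul(Pow(15, -1), 4))), -1)) = Mul(72066, Pow(Mul(-121, Add(-1, Mul(Rational(1, 15), 4))), -1)) = Mul(72066, Pow(Mul(-121, Add(-1, Rational(4, 15))), -1)) = Mul(72066, Pow(Mul(-121, Rational(-11, 15)), -1)) = Mul(72066, Pow(Rational(1331, 15), -1)) = Mul(72066, Rational(15, 1331)) = Rational(1080990, 1331)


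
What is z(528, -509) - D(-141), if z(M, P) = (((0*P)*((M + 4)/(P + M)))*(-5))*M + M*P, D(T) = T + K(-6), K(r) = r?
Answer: -268605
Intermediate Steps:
D(T) = -6 + T (D(T) = T - 6 = -6 + T)
z(M, P) = M*P (z(M, P) = ((0*((4 + M)/(M + P)))*(-5))*M + M*P = (0*(-5))*M + M*P = 0*M + M*P = 0 + M*P = M*P)
z(528, -509) - D(-141) = 528*(-509) - (-6 - 141) = -268752 - 1*(-147) = -268752 + 147 = -268605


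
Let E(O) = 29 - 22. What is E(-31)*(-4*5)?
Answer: -140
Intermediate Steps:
E(O) = 7
E(-31)*(-4*5) = 7*(-4*5) = 7*(-20) = -140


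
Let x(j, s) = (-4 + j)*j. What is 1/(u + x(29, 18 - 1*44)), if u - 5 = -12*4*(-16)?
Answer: 1/1498 ≈ 0.00066756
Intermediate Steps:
x(j, s) = j*(-4 + j)
u = 773 (u = 5 - 12*4*(-16) = 5 - 48*(-16) = 5 + 768 = 773)
1/(u + x(29, 18 - 1*44)) = 1/(773 + 29*(-4 + 29)) = 1/(773 + 29*25) = 1/(773 + 725) = 1/1498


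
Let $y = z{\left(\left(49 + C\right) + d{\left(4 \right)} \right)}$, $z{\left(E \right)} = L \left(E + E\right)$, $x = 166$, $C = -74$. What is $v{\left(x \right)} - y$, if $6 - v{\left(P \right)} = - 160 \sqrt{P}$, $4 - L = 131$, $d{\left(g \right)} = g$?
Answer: $-5328 + 160 \sqrt{166} \approx -3266.5$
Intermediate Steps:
$L = -127$ ($L = 4 - 131 = -127$)
$z{\left(E \right)} = - 254 E$ ($z{\left(E \right)} = - 127 \left(E + E\right) = - 127 \cdot 2 E = - 254 E$)
$y = 5334$ ($y = - 254 \left(\left(49 - 74\right) + 4\right) = - 254 \left(-25 + 4\right) = \left(-254\right) \left(-21\right) = 5334$)
$v{\left(P \right)} = 6 + 160 \sqrt{P}$ ($v{\left(P \right)} = 6 - - 160 \sqrt{P} = 6 + 160 \sqrt{P}$)
$v{\left(x \right)} - y = \left(6 + 160 \sqrt{166}\right) - 5334 = -5328 + 160 \sqrt{166}$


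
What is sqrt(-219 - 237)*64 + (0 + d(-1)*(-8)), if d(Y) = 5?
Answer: -40 + 128*I*sqrt(114) ≈ -40.0 + 1366.7*I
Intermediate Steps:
sqrt(-219 - 237)*64 + (0 + d(-1)*(-8)) = sqrt(-219 - 237)*64 + (0 + 5*(-8)) = sqrt(-456)*64 + (0 - 40) = (2*I*sqrt(114))*64 - 40 = 128*I*sqrt(114) - 40 = -40 + 128*I*sqrt(114)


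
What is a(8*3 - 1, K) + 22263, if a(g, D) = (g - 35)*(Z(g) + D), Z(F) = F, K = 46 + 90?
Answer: 20355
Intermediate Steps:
K = 136
a(g, D) = (-35 + g)*(D + g) (a(g, D) = (g - 35)*(g + D) = (-35 + g)*(D + g))
a(8*3 - 1, K) + 22263 = ((8*3 - 1)**2 - 35*136 - 35*(8*3 - 1) + 136*(8*3 - 1)) + 22263 = ((24 - 1)**2 - 4760 - 35*(24 - 1) + 136*(24 - 1)) + 22263 = (23**2 - 4760 - 35*23 + 136*23) + 22263 = (529 - 4760 - 805 + 3128) + 22263 = -1908 + 22263 = 20355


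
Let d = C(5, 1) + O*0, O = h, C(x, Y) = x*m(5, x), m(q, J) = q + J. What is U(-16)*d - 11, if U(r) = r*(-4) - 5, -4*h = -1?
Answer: 2939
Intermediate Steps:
m(q, J) = J + q
h = 1/4 (h = -1/4*(-1) = 1/4 ≈ 0.25000)
C(x, Y) = x*(5 + x) (C(x, Y) = x*(x + 5) = x*(5 + x))
U(r) = -5 - 4*r (U(r) = -4*r - 5 = -5 - 4*r)
O = 1/4 ≈ 0.25000
d = 50 (d = 5*(5 + 5) + (1/4)*0 = 5*10 + 0 = 50 + 0 = 50)
U(-16)*d - 11 = (-5 - 4*(-16))*50 - 11 = (-5 + 64)*50 - 11 = 59*50 - 11 = 2950 - 11 = 2939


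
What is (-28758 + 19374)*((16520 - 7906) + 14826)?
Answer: -219960960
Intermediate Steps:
(-28758 + 19374)*((16520 - 7906) + 14826) = -9384*(8614 + 14826) = -9384*23440 = -219960960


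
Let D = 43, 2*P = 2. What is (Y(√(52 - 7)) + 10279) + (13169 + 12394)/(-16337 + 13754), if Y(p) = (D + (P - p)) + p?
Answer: 8879582/861 ≈ 10313.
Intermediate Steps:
P = 1 (P = (½)*2 = 1)
Y(p) = 44 (Y(p) = (43 + (1 - p)) + p = (44 - p) + p = 44)
(Y(√(52 - 7)) + 10279) + (13169 + 12394)/(-16337 + 13754) = (44 + 10279) + (13169 + 12394)/(-16337 + 13754) = 10323 + 25563/(-2583) = 10323 + 25563*(-1/2583) = 10323 - 8521/861 = 8879582/861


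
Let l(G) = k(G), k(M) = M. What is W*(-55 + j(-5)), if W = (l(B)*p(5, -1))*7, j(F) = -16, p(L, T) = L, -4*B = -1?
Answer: -2485/4 ≈ -621.25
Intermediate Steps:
B = ¼ (B = -¼*(-1) = ¼ ≈ 0.25000)
l(G) = G
W = 35/4 (W = ((¼)*5)*7 = (5/4)*7 = 35/4 ≈ 8.7500)
W*(-55 + j(-5)) = 35*(-55 - 16)/4 = (35/4)*(-71) = -2485/4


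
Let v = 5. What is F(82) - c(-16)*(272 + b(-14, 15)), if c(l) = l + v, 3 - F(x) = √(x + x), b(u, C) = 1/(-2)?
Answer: 5979/2 - 2*√41 ≈ 2976.7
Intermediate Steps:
b(u, C) = -½
F(x) = 3 - √2*√x (F(x) = 3 - √(x + x) = 3 - √(2*x) = 3 - √2*√x)
c(l) = 5 + l (c(l) = l + 5 = 5 + l)
F(82) - c(-16)*(272 + b(-14, 15)) = (3 - √2*√82) - (5 - 16)*(272 - ½) = (3 - 2*√41) - (-11)*543/2 = (3 - 2*√41) - 1*(-5973/2) = (3 - 2*√41) + 5973/2 = 5979/2 - 2*√41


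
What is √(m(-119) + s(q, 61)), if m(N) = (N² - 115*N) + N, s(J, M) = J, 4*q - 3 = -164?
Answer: √110747/2 ≈ 166.39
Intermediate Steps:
q = -161/4 (q = ¾ + (¼)*(-164) = ¾ - 41 = -161/4 ≈ -40.250)
m(N) = N² - 114*N
√(m(-119) + s(q, 61)) = √(-119*(-114 - 119) - 161/4) = √(-119*(-233) - 161/4) = √(27727 - 161/4) = √(110747/4) = √110747/2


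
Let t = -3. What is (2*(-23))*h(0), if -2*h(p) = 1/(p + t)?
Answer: -23/3 ≈ -7.6667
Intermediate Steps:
h(p) = -1/(2*(-3 + p)) (h(p) = -1/(2*(p - 3)) = -1/(2*(-3 + p)))
(2*(-23))*h(0) = (2*(-23))*(-1/(-6 + 2*0)) = -(-46)/(-6 + 0) = -(-46)/(-6) = -(-46)*(-1)/6 = -46*1/6 = -23/3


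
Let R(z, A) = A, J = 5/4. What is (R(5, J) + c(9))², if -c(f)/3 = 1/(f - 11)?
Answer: 121/16 ≈ 7.5625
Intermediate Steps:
J = 5/4 (J = 5*(¼) = 5/4 ≈ 1.2500)
c(f) = -3/(-11 + f) (c(f) = -3/(f - 11) = -3/(-11 + f))
(R(5, J) + c(9))² = (5/4 - 3/(-11 + 9))² = (5/4 - 3/(-2))² = (5/4 - 3*(-½))² = (5/4 + 3/2)² = (11/4)² = 121/16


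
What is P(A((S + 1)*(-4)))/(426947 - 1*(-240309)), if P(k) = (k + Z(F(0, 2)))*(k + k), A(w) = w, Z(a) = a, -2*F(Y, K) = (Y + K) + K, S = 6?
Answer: 210/83407 ≈ 0.0025178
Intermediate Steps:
F(Y, K) = -K - Y/2 (F(Y, K) = -((Y + K) + K)/2 = -((K + Y) + K)/2 = -(Y + 2*K)/2 = -K - Y/2)
P(k) = 2*k*(-2 + k) (P(k) = (k + (-1*2 - ½*0))*(k + k) = (k + (-2 + 0))*(2*k) = (k - 2)*(2*k) = (-2 + k)*(2*k) = 2*k*(-2 + k))
P(A((S + 1)*(-4)))/(426947 - 1*(-240309)) = (2*((6 + 1)*(-4))*(-2 + (6 + 1)*(-4)))/(426947 - 1*(-240309)) = (2*(7*(-4))*(-2 + 7*(-4)))/(426947 + 240309) = (2*(-28)*(-2 - 28))/667256 = (2*(-28)*(-30))*(1/667256) = 1680*(1/667256) = 210/83407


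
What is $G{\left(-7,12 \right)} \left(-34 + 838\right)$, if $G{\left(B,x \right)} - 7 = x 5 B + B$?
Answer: $-337680$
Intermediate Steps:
$G{\left(B,x \right)} = 7 + B + 5 B x$ ($G{\left(B,x \right)} = 7 + \left(x 5 B + B\right) = 7 + \left(5 x B + B\right) = 7 + \left(5 B x + B\right) = 7 + \left(B + 5 B x\right) = 7 + B + 5 B x$)
$G{\left(-7,12 \right)} \left(-34 + 838\right) = \left(7 - 7 + 5 \left(-7\right) 12\right) \left(-34 + 838\right) = \left(7 - 7 - 420\right) 804 = \left(-420\right) 804 = -337680$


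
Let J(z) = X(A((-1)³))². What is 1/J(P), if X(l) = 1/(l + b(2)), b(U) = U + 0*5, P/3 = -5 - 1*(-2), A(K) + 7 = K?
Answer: 36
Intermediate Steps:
A(K) = -7 + K
P = -9 (P = 3*(-5 - 1*(-2)) = 3*(-5 + 2) = 3*(-3) = -9)
b(U) = U (b(U) = U + 0 = U)
X(l) = 1/(2 + l) (X(l) = 1/(l + 2) = 1/(2 + l))
J(z) = 1/36 (J(z) = (1/(2 + (-7 + (-1)³)))² = (1/(2 + (-7 - 1)))² = (1/(2 - 8))² = (1/(-6))² = (-⅙)² = 1/36)
1/J(P) = 1/(1/36) = 36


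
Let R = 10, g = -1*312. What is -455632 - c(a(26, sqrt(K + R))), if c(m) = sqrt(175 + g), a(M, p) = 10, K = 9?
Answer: -455632 - I*sqrt(137) ≈ -4.5563e+5 - 11.705*I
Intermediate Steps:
g = -312
c(m) = I*sqrt(137) (c(m) = sqrt(175 - 312) = sqrt(-137) = I*sqrt(137))
-455632 - c(a(26, sqrt(K + R))) = -455632 - I*sqrt(137)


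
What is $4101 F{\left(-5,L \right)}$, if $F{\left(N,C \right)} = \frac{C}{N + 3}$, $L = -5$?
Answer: $\frac{20505}{2} \approx 10253.0$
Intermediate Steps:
$F{\left(N,C \right)} = \frac{C}{3 + N}$
$4101 F{\left(-5,L \right)} = 4101 \left(- \frac{5}{3 - 5}\right) = 4101 \left(- \frac{5}{-2}\right) = 4101 \left(\left(-5\right) \left(- \frac{1}{2}\right)\right) = 4101 \cdot \frac{5}{2} = \frac{20505}{2}$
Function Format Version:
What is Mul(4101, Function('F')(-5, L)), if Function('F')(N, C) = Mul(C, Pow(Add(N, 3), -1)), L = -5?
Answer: Rational(20505, 2) ≈ 10253.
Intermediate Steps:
Function('F')(N, C) = Mul(C, Pow(Add(3, N), -1))
Mul(4101, Function('F')(-5, L)) = Mul(4101, Mul(-5, Pow(Add(3, -5), -1))) = Mul(4101, Mul(-5, Pow(-2, -1))) = Mul(4101, Mul(-5, Rational(-1, 2))) = Mul(4101, Rational(5, 2)) = Rational(20505, 2)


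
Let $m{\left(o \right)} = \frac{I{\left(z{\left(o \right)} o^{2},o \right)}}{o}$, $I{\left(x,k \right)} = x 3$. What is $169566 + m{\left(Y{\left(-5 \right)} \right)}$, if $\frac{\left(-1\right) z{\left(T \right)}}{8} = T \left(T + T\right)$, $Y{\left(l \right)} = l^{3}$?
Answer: $93919566$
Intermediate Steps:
$z{\left(T \right)} = - 16 T^{2}$ ($z{\left(T \right)} = - 8 T \left(T + T\right) = - 8 T 2 T = - 8 \cdot 2 T^{2} = - 16 T^{2}$)
$I{\left(x,k \right)} = 3 x$
$m{\left(o \right)} = - 48 o^{3}$ ($m{\left(o \right)} = \frac{3 - 16 o^{2} o^{2}}{o} = \frac{3 \left(- 16 o^{4}\right)}{o} = \frac{\left(-48\right) o^{4}}{o} = - 48 o^{3}$)
$169566 + m{\left(Y{\left(-5 \right)} \right)} = 169566 - 48 \left(\left(-5\right)^{3}\right)^{3} = 169566 - 48 \left(-125\right)^{3} = 169566 - -93750000 = 169566 + 93750000 = 93919566$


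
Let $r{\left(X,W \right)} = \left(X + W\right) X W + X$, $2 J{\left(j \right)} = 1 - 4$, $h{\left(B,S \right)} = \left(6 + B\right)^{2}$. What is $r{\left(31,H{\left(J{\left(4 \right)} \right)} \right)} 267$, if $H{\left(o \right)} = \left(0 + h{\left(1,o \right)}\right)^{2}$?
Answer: $48331331541$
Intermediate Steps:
$J{\left(j \right)} = - \frac{3}{2}$ ($J{\left(j \right)} = \frac{1 - 4}{2} = \frac{1}{2} \left(-3\right) = - \frac{3}{2}$)
$H{\left(o \right)} = 2401$ ($H{\left(o \right)} = \left(0 + \left(6 + 1\right)^{2}\right)^{2} = \left(0 + 7^{2}\right)^{2} = \left(0 + 49\right)^{2} = 49^{2} = 2401$)
$r{\left(X,W \right)} = X + W X \left(W + X\right)$ ($r{\left(X,W \right)} = \left(W + X\right) X W + X = X \left(W + X\right) W + X = W X \left(W + X\right) + X = X + W X \left(W + X\right)$)
$r{\left(31,H{\left(J{\left(4 \right)} \right)} \right)} 267 = 31 \left(1 + 2401^{2} + 2401 \cdot 31\right) 267 = 31 \left(1 + 5764801 + 74431\right) 267 = 31 \cdot 5839233 \cdot 267 = 181016223 \cdot 267 = 48331331541$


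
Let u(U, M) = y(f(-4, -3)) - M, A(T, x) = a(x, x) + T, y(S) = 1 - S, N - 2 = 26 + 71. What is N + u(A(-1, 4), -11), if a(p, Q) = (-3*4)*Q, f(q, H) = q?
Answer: 115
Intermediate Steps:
a(p, Q) = -12*Q
N = 99 (N = 2 + (26 + 71) = 2 + 97 = 99)
A(T, x) = T - 12*x (A(T, x) = -12*x + T = T - 12*x)
u(U, M) = 5 - M (u(U, M) = (1 - 1*(-4)) - M = (1 + 4) - M = 5 - M)
N + u(A(-1, 4), -11) = 99 + (5 - 1*(-11)) = 99 + (5 + 11) = 99 + 16 = 115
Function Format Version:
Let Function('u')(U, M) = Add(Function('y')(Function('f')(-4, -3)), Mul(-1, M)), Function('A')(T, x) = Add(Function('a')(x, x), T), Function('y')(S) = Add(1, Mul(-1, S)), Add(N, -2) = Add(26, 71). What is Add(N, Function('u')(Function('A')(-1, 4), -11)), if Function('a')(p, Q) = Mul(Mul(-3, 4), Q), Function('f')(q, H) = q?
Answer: 115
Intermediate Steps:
Function('a')(p, Q) = Mul(-12, Q)
N = 99 (N = Add(2, Add(26, 71)) = Add(2, 97) = 99)
Function('A')(T, x) = Add(T, Mul(-12, x)) (Function('A')(T, x) = Add(Mul(-12, x), T) = Add(T, Mul(-12, x)))
Function('u')(U, M) = Add(5, Mul(-1, M)) (Function('u')(U, M) = Add(Add(1, Mul(-1, -4)), Mul(-1, M)) = Add(Add(1, 4), Mul(-1, M)) = Add(5, Mul(-1, M)))
Add(N, Function('u')(Function('A')(-1, 4), -11)) = Add(99, Add(5, Mul(-1, -11))) = Add(99, Add(5, 11)) = Add(99, 16) = 115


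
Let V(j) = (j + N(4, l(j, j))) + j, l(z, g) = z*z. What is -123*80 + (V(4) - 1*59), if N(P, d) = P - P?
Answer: -9891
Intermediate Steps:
l(z, g) = z**2
N(P, d) = 0
V(j) = 2*j (V(j) = (j + 0) + j = j + j = 2*j)
-123*80 + (V(4) - 1*59) = -123*80 + (2*4 - 1*59) = -9840 + (8 - 59) = -9840 - 51 = -9891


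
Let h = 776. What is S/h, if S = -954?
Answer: -477/388 ≈ -1.2294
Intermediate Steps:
S/h = -954/776 = -954*1/776 = -477/388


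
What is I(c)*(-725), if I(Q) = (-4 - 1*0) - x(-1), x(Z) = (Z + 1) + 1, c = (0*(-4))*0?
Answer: 3625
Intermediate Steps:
c = 0 (c = 0*0 = 0)
x(Z) = 2 + Z (x(Z) = (1 + Z) + 1 = 2 + Z)
I(Q) = -5 (I(Q) = (-4 - 1*0) - (2 - 1) = (-4 + 0) - 1*1 = -4 - 1 = -5)
I(c)*(-725) = -5*(-725) = 3625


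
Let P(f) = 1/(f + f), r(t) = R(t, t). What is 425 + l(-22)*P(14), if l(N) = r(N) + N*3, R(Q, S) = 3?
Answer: 1691/4 ≈ 422.75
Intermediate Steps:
r(t) = 3
P(f) = 1/(2*f)
l(N) = 3 + 3*N (l(N) = 3 + N*3 = 3 + 3*N)
425 + l(-22)*P(14) = 425 + (3 + 3*(-22))*((½)/14) = 425 + (3 - 66)*((½)*(1/14)) = 425 - 63*1/28 = 425 - 9/4 = 1691/4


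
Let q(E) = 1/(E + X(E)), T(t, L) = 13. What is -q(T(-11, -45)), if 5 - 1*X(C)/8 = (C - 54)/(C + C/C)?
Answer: -7/535 ≈ -0.013084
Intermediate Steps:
X(C) = 40 - 8*(-54 + C)/(1 + C) (X(C) = 40 - 8*(C - 54)/(C + C/C) = 40 - 8*(-54 + C)/(C + 1) = 40 - 8*(-54 + C)/(1 + C))
q(E) = 1/(E + 8*(59 + 4*E)/(1 + E))
-q(T(-11, -45)) = -(1 + 13)/(472 + 13² + 33*13) = -14/(472 + 169 + 429) = -14/1070 = -1*7/535 = -7/535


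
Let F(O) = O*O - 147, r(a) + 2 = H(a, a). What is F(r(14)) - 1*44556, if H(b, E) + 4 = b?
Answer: -44639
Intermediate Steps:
H(b, E) = -4 + b
r(a) = -6 + a (r(a) = -2 + (-4 + a) = -6 + a)
F(O) = -147 + O² (F(O) = O² - 147 = -147 + O²)
F(r(14)) - 1*44556 = (-147 + (-6 + 14)²) - 1*44556 = (-147 + 8²) - 44556 = (-147 + 64) - 44556 = -83 - 44556 = -44639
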